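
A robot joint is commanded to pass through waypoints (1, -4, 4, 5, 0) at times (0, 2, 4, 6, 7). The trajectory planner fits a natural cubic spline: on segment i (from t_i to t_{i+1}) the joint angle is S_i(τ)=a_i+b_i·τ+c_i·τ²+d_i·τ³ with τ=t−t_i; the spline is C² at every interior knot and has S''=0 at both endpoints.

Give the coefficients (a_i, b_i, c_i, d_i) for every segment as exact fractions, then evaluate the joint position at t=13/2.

  seg 0: a=1 b=-179/41 c=0 d=153/328
  seg 1: a=-4 b=101/82 c=459/164 d=-29/41
  seg 2: a=4 b=323/82 c=-237/164 d=-45/328
  seg 3: a=5 b=-143/41 c=-93/41 d=31/41
S(13/2) = 913/328

Δ: Δ0=-5/2, Δ1=4, Δ2=1/2, Δ3=-5
row 1: diag=8, rhs=39; c'=1/4, d'=39/8
row 2: denom=8−2·1/4=15/2; d'=(-21−2·39/8)/(15/2)=-41/10
row 3: denom=6−2·4/15=82/15; d'=(-33−2·-41/10)/(82/15)=-186/41
back: M3=-186/41
back: M2=-41/10−4/15·-186/41=-237/82
back: M1=39/8−1/4·-237/82=459/82
M: M0=0, M1=459/82, M2=-237/82, M3=-186/41, M4=0
seg 0: a=1, c=M0/2=0, d=(M1−M0)/(6·2)=153/328, b=Δ0−h0·(2M0+M1)/6=-179/41
seg 1: a=-4, c=M1/2=459/164, d=(M2−M1)/(6·2)=-29/41, b=Δ1−h1·(2M1+M2)/6=101/82
seg 2: a=4, c=M2/2=-237/164, d=(M3−M2)/(6·2)=-45/328, b=Δ2−h2·(2M2+M3)/6=323/82
seg 3: a=5, c=M3/2=-93/41, d=(M4−M3)/(6·1)=31/41, b=Δ3−h3·(2M3+M4)/6=-143/41
t_q=13/2 → seg 3, τ=1/2; S=5+-143/41·τ+-93/41·τ²+31/41·τ³=913/328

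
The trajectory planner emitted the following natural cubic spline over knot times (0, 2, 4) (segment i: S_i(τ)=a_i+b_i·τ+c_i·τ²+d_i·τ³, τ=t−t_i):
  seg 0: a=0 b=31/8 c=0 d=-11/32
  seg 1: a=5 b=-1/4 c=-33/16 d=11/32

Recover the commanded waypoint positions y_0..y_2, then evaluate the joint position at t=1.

y_0=0 y_1=5 y_2=-1
S(1) = 113/32

y_0 = S_0(0) = a_0 = 0
y_1 = S_1(0) = a_1 = 5
y_2 = S_1(2) = -1
t_q=1 is in segment 0 (τ=1); S_0(τ)=113/32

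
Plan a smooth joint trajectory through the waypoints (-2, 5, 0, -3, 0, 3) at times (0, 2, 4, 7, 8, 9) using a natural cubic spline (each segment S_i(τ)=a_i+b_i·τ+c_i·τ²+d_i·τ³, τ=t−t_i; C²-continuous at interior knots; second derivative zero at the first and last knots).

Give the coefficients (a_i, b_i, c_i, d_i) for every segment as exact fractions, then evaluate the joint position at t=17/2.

  seg 0: a=-2 b=2630/517 c=0 d=-1641/4136
  seg 1: a=5 b=337/1034 c=-4923/2068 d=2001/4136
  seg 2: a=0 b=-1753/517 c=270/517 d=142/1551
  seg 3: a=-3 b=1145/517 c=696/517 d=-290/517
  seg 4: a=0 b=1667/517 c=-174/517 d=58/517
S(17/2) = 3189/2068

Δ: Δ0=7/2, Δ1=-5/2, Δ2=-1, Δ3=3, Δ4=3
row 1: diag=8, rhs=-36; c'=1/4, d'=-9/2
row 2: denom=10−2·1/4=19/2; d'=(9−2·-9/2)/(19/2)=36/19
row 3: denom=8−3·6/19=134/19; d'=(24−3·36/19)/(134/19)=174/67
row 4: denom=4−1·19/134=517/134; d'=(0−1·174/67)/(517/134)=-348/517
back: M4=-348/517
back: M3=174/67−19/134·-348/517=1392/517
back: M2=36/19−6/19·1392/517=540/517
back: M1=-9/2−1/4·540/517=-4923/1034
M: M0=0, M1=-4923/1034, M2=540/517, M3=1392/517, M4=-348/517, M5=0
seg 0: a=-2, c=M0/2=0, d=(M1−M0)/(6·2)=-1641/4136, b=Δ0−h0·(2M0+M1)/6=2630/517
seg 1: a=5, c=M1/2=-4923/2068, d=(M2−M1)/(6·2)=2001/4136, b=Δ1−h1·(2M1+M2)/6=337/1034
seg 2: a=0, c=M2/2=270/517, d=(M3−M2)/(6·3)=142/1551, b=Δ2−h2·(2M2+M3)/6=-1753/517
seg 3: a=-3, c=M3/2=696/517, d=(M4−M3)/(6·1)=-290/517, b=Δ3−h3·(2M3+M4)/6=1145/517
seg 4: a=0, c=M4/2=-174/517, d=(M5−M4)/(6·1)=58/517, b=Δ4−h4·(2M4+M5)/6=1667/517
t_q=17/2 → seg 4, τ=1/2; S=0+1667/517·τ+-174/517·τ²+58/517·τ³=3189/2068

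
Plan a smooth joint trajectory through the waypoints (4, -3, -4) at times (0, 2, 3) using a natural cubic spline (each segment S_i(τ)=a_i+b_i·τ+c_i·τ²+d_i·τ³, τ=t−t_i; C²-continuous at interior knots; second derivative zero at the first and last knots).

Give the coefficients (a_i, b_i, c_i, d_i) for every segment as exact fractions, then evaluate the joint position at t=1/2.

  seg 0: a=4 b=-13/3 c=0 d=5/24
  seg 1: a=-3 b=-11/6 c=5/4 d=-5/12
S(1/2) = 119/64

Δ: Δ0=-7/2, Δ1=-1
row 1: diag=6, rhs=15; c'=1/6, d'=5/2
back: M1=5/2
M: M0=0, M1=5/2, M2=0
seg 0: a=4, c=M0/2=0, d=(M1−M0)/(6·2)=5/24, b=Δ0−h0·(2M0+M1)/6=-13/3
seg 1: a=-3, c=M1/2=5/4, d=(M2−M1)/(6·1)=-5/12, b=Δ1−h1·(2M1+M2)/6=-11/6
t_q=1/2 → seg 0, τ=1/2; S=4+-13/3·τ+0·τ²+5/24·τ³=119/64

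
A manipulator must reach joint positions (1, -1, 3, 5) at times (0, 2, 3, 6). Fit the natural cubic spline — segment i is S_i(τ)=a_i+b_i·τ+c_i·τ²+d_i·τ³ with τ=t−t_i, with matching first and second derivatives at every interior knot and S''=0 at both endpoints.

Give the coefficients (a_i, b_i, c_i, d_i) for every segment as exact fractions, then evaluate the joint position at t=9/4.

  seg 0: a=1 b=-401/141 c=0 d=65/141
  seg 1: a=-1 b=379/141 c=130/47 d=-205/141
  seg 2: a=3 b=544/141 c=-75/47 d=25/141
S(9/4) = -535/3008

Δ: Δ0=-1, Δ1=4, Δ2=2/3
row 1: diag=6, rhs=30; c'=1/6, d'=5
row 2: denom=8−1·1/6=47/6; d'=(-20−1·5)/(47/6)=-150/47
back: M2=-150/47
back: M1=5−1/6·-150/47=260/47
M: M0=0, M1=260/47, M2=-150/47, M3=0
seg 0: a=1, c=M0/2=0, d=(M1−M0)/(6·2)=65/141, b=Δ0−h0·(2M0+M1)/6=-401/141
seg 1: a=-1, c=M1/2=130/47, d=(M2−M1)/(6·1)=-205/141, b=Δ1−h1·(2M1+M2)/6=379/141
seg 2: a=3, c=M2/2=-75/47, d=(M3−M2)/(6·3)=25/141, b=Δ2−h2·(2M2+M3)/6=544/141
t_q=9/4 → seg 1, τ=1/4; S=-1+379/141·τ+130/47·τ²+-205/141·τ³=-535/3008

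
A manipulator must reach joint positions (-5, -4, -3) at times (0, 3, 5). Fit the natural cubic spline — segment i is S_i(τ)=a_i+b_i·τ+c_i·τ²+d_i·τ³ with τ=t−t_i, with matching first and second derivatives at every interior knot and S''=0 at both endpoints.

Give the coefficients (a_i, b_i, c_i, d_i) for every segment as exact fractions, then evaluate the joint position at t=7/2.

  seg 0: a=-5 b=17/60 c=0 d=1/180
  seg 1: a=-4 b=13/30 c=1/20 d=-1/120
S(7/2) = -1207/320

Δ: Δ0=1/3, Δ1=1/2
row 1: diag=10, rhs=1; c'=1/5, d'=1/10
back: M1=1/10
M: M0=0, M1=1/10, M2=0
seg 0: a=-5, c=M0/2=0, d=(M1−M0)/(6·3)=1/180, b=Δ0−h0·(2M0+M1)/6=17/60
seg 1: a=-4, c=M1/2=1/20, d=(M2−M1)/(6·2)=-1/120, b=Δ1−h1·(2M1+M2)/6=13/30
t_q=7/2 → seg 1, τ=1/2; S=-4+13/30·τ+1/20·τ²+-1/120·τ³=-1207/320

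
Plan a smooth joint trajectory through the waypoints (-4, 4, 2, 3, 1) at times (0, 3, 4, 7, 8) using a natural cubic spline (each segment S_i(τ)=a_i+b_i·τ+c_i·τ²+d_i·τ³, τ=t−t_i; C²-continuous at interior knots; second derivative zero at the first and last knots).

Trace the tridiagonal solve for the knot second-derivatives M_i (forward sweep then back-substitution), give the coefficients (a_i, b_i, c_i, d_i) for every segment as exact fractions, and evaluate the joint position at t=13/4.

  seg 0: a=-4 b=1999/432 c=0 d=-847/3888
  seg 1: a=4 b=-271/216 c=-847/432 d=175/144
  seg 2: a=2 b=-661/432 c=91/54 d=-1379/3888
  seg 3: a=3 b=-215/216 c=-217/144 d=217/432
S(13/4) = 33019/9216

Δ: Δ0=8/3, Δ1=-2, Δ2=1/3, Δ3=-2
row 1: diag=8, rhs=-28; c'=1/8, d'=-7/2
row 2: denom=8−1·1/8=63/8; d'=(14−1·-7/2)/(63/8)=20/9
row 3: denom=8−3·8/21=48/7; d'=(-14−3·20/9)/(48/7)=-217/72
back: M3=-217/72
back: M2=20/9−8/21·-217/72=91/27
back: M1=-7/2−1/8·91/27=-847/216
M: M0=0, M1=-847/216, M2=91/27, M3=-217/72, M4=0
seg 0: a=-4, c=M0/2=0, d=(M1−M0)/(6·3)=-847/3888, b=Δ0−h0·(2M0+M1)/6=1999/432
seg 1: a=4, c=M1/2=-847/432, d=(M2−M1)/(6·1)=175/144, b=Δ1−h1·(2M1+M2)/6=-271/216
seg 2: a=2, c=M2/2=91/54, d=(M3−M2)/(6·3)=-1379/3888, b=Δ2−h2·(2M2+M3)/6=-661/432
seg 3: a=3, c=M3/2=-217/144, d=(M4−M3)/(6·1)=217/432, b=Δ3−h3·(2M3+M4)/6=-215/216
t_q=13/4 → seg 1, τ=1/4; S=4+-271/216·τ+-847/432·τ²+175/144·τ³=33019/9216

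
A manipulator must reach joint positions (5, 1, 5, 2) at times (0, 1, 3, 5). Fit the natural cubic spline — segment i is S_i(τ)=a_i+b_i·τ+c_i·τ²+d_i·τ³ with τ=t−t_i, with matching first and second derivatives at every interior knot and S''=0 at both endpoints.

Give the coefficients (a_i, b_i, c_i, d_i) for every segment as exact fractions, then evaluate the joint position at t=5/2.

Δ: Δ0=-4, Δ1=2, Δ2=-3/2
row 1: diag=6, rhs=36; c'=1/3, d'=6
row 2: denom=8−2·1/3=22/3; d'=(-21−2·6)/(22/3)=-9/2
back: M2=-9/2
back: M1=6−1/3·-9/2=15/2
M: M0=0, M1=15/2, M2=-9/2, M3=0
seg 0: a=5, c=M0/2=0, d=(M1−M0)/(6·1)=5/4, b=Δ0−h0·(2M0+M1)/6=-21/4
seg 1: a=1, c=M1/2=15/4, d=(M2−M1)/(6·2)=-1, b=Δ1−h1·(2M1+M2)/6=-3/2
seg 2: a=5, c=M2/2=-9/4, d=(M3−M2)/(6·2)=3/8, b=Δ2−h2·(2M2+M3)/6=3/2
t_q=5/2 → seg 1, τ=3/2; S=1+-3/2·τ+15/4·τ²+-1·τ³=61/16

  seg 0: a=5 b=-21/4 c=0 d=5/4
  seg 1: a=1 b=-3/2 c=15/4 d=-1
  seg 2: a=5 b=3/2 c=-9/4 d=3/8
S(5/2) = 61/16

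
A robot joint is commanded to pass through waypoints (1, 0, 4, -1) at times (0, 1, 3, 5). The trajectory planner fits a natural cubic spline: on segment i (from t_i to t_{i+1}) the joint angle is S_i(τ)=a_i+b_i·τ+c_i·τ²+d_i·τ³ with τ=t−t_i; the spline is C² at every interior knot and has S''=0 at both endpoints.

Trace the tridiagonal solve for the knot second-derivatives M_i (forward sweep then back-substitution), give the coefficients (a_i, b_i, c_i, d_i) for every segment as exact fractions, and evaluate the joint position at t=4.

Δ: Δ0=-1, Δ1=2, Δ2=-5/2
row 1: diag=6, rhs=18; c'=1/3, d'=3
row 2: denom=8−2·1/3=22/3; d'=(-27−2·3)/(22/3)=-9/2
back: M2=-9/2
back: M1=3−1/3·-9/2=9/2
M: M0=0, M1=9/2, M2=-9/2, M3=0
seg 0: a=1, c=M0/2=0, d=(M1−M0)/(6·1)=3/4, b=Δ0−h0·(2M0+M1)/6=-7/4
seg 1: a=0, c=M1/2=9/4, d=(M2−M1)/(6·2)=-3/4, b=Δ1−h1·(2M1+M2)/6=1/2
seg 2: a=4, c=M2/2=-9/4, d=(M3−M2)/(6·2)=3/8, b=Δ2−h2·(2M2+M3)/6=1/2
t_q=4 → seg 2, τ=1; S=4+1/2·τ+-9/4·τ²+3/8·τ³=21/8

  seg 0: a=1 b=-7/4 c=0 d=3/4
  seg 1: a=0 b=1/2 c=9/4 d=-3/4
  seg 2: a=4 b=1/2 c=-9/4 d=3/8
S(4) = 21/8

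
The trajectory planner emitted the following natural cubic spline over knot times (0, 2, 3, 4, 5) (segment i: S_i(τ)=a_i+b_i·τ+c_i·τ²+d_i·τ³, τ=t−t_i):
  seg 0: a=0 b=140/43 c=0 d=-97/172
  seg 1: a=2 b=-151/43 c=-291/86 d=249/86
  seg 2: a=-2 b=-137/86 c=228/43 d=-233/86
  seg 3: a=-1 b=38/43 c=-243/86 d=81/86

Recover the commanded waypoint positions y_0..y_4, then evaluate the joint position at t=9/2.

y_0=0 y_1=2 y_2=-2 y_3=-1 y_4=-2
S(9/2) = -789/688

y_0 = S_0(0) = a_0 = 0
y_1 = S_1(0) = a_1 = 2
y_2 = S_2(0) = a_2 = -2
y_3 = S_3(0) = a_3 = -1
y_4 = S_3(1) = -2
t_q=9/2 is in segment 3 (τ=1/2); S_3(τ)=-789/688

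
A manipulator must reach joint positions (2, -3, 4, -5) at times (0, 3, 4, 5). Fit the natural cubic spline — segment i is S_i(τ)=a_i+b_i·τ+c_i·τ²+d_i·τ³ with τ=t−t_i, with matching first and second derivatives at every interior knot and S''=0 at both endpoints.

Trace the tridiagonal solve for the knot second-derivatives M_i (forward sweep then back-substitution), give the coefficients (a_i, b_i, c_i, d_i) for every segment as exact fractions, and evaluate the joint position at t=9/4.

  seg 0: a=2 b=-611/93 c=0 d=152/279
  seg 1: a=-3 b=757/93 c=152/31 d=-562/93
  seg 2: a=4 b=-17/93 c=-410/31 d=410/93
S(9/4) = -1631/248

Δ: Δ0=-5/3, Δ1=7, Δ2=-9
row 1: diag=8, rhs=52; c'=1/8, d'=13/2
row 2: denom=4−1·1/8=31/8; d'=(-96−1·13/2)/(31/8)=-820/31
back: M2=-820/31
back: M1=13/2−1/8·-820/31=304/31
M: M0=0, M1=304/31, M2=-820/31, M3=0
seg 0: a=2, c=M0/2=0, d=(M1−M0)/(6·3)=152/279, b=Δ0−h0·(2M0+M1)/6=-611/93
seg 1: a=-3, c=M1/2=152/31, d=(M2−M1)/(6·1)=-562/93, b=Δ1−h1·(2M1+M2)/6=757/93
seg 2: a=4, c=M2/2=-410/31, d=(M3−M2)/(6·1)=410/93, b=Δ2−h2·(2M2+M3)/6=-17/93
t_q=9/4 → seg 0, τ=9/4; S=2+-611/93·τ+0·τ²+152/279·τ³=-1631/248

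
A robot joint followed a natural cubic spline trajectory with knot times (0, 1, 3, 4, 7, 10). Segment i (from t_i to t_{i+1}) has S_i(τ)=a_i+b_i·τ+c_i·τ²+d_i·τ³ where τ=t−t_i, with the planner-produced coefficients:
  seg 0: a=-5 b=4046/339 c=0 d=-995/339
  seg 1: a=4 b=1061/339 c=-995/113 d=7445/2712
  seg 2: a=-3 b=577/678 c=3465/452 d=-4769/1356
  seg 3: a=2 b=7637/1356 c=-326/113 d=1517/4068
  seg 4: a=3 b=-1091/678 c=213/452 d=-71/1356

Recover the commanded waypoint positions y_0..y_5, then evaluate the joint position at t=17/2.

y_0=-5 y_1=4 y_2=-3 y_3=2 y_4=3 y_5=1
S(17/2) = 5315/3616

y_0 = S_0(0) = a_0 = -5
y_1 = S_1(0) = a_1 = 4
y_2 = S_2(0) = a_2 = -3
y_3 = S_3(0) = a_3 = 2
y_4 = S_4(0) = a_4 = 3
y_5 = S_4(3) = 1
t_q=17/2 is in segment 4 (τ=3/2); S_4(τ)=5315/3616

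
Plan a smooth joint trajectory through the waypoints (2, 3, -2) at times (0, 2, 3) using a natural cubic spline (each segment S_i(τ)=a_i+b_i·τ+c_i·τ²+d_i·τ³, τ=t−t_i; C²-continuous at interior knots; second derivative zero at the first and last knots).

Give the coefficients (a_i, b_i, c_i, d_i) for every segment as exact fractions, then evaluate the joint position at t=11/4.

  seg 0: a=2 b=7/3 c=0 d=-11/24
  seg 1: a=3 b=-19/6 c=-11/4 d=11/12
S(11/4) = -137/256

Δ: Δ0=1/2, Δ1=-5
row 1: diag=6, rhs=-33; c'=1/6, d'=-11/2
back: M1=-11/2
M: M0=0, M1=-11/2, M2=0
seg 0: a=2, c=M0/2=0, d=(M1−M0)/(6·2)=-11/24, b=Δ0−h0·(2M0+M1)/6=7/3
seg 1: a=3, c=M1/2=-11/4, d=(M2−M1)/(6·1)=11/12, b=Δ1−h1·(2M1+M2)/6=-19/6
t_q=11/4 → seg 1, τ=3/4; S=3+-19/6·τ+-11/4·τ²+11/12·τ³=-137/256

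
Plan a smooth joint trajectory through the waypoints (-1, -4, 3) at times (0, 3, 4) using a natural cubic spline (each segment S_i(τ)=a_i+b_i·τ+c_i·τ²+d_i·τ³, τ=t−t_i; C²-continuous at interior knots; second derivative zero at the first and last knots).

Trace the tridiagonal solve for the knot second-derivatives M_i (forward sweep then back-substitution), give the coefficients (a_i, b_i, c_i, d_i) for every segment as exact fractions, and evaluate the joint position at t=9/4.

  seg 0: a=-1 b=-4 c=0 d=1/3
  seg 1: a=-4 b=5 c=3 d=-1
S(9/4) = -397/64

Δ: Δ0=-1, Δ1=7
row 1: diag=8, rhs=48; c'=1/8, d'=6
back: M1=6
M: M0=0, M1=6, M2=0
seg 0: a=-1, c=M0/2=0, d=(M1−M0)/(6·3)=1/3, b=Δ0−h0·(2M0+M1)/6=-4
seg 1: a=-4, c=M1/2=3, d=(M2−M1)/(6·1)=-1, b=Δ1−h1·(2M1+M2)/6=5
t_q=9/4 → seg 0, τ=9/4; S=-1+-4·τ+0·τ²+1/3·τ³=-397/64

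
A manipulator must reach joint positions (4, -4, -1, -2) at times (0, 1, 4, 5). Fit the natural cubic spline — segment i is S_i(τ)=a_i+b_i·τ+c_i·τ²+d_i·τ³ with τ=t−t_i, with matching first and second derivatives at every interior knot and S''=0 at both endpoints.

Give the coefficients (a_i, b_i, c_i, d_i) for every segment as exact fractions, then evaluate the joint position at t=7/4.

  seg 0: a=4 b=-518/55 c=0 d=78/55
  seg 1: a=-4 b=-284/55 c=234/55 d=-11/15
  seg 2: a=-1 b=31/55 c=-129/55 d=43/55
S(7/4) = -20377/3520

Δ: Δ0=-8, Δ1=1, Δ2=-1
row 1: diag=8, rhs=54; c'=3/8, d'=27/4
row 2: denom=8−3·3/8=55/8; d'=(-12−3·27/4)/(55/8)=-258/55
back: M2=-258/55
back: M1=27/4−3/8·-258/55=468/55
M: M0=0, M1=468/55, M2=-258/55, M3=0
seg 0: a=4, c=M0/2=0, d=(M1−M0)/(6·1)=78/55, b=Δ0−h0·(2M0+M1)/6=-518/55
seg 1: a=-4, c=M1/2=234/55, d=(M2−M1)/(6·3)=-11/15, b=Δ1−h1·(2M1+M2)/6=-284/55
seg 2: a=-1, c=M2/2=-129/55, d=(M3−M2)/(6·1)=43/55, b=Δ2−h2·(2M2+M3)/6=31/55
t_q=7/4 → seg 1, τ=3/4; S=-4+-284/55·τ+234/55·τ²+-11/15·τ³=-20377/3520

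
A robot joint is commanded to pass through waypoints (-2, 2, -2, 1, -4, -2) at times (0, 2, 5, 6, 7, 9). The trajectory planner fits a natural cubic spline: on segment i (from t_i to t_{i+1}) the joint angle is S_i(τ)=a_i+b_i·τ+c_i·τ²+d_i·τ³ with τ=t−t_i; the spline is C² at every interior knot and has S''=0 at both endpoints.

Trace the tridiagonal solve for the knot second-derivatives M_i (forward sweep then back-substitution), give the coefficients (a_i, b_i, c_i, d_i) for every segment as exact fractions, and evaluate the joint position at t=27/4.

Δ: Δ0=2, Δ1=-4/3, Δ2=3, Δ3=-5, Δ4=1
row 1: diag=10, rhs=-20; c'=3/10, d'=-2
row 2: denom=8−3·3/10=71/10; d'=(26−3·-2)/(71/10)=320/71
row 3: denom=4−1·10/71=274/71; d'=(-48−1·320/71)/(274/71)=-1864/137
row 4: denom=6−1·71/274=1573/274; d'=(36−1·-1864/137)/(1573/274)=13592/1573
back: M4=13592/1573
back: M3=-1864/137−71/274·13592/1573=-24924/1573
back: M2=320/71−10/71·-24924/1573=10600/1573
back: M1=-2−3/10·10600/1573=-6326/1573
M: M0=0, M1=-6326/1573, M2=10600/1573, M3=-24924/1573, M4=13592/1573, M5=0
seg 0: a=-2, c=M0/2=0, d=(M1−M0)/(6·2)=-3163/9438, b=Δ0−h0·(2M0+M1)/6=15764/4719
seg 1: a=2, c=M1/2=-3163/1573, d=(M2−M1)/(6·3)=217/363, b=Δ1−h1·(2M1+M2)/6=-3214/4719
seg 2: a=-2, c=M2/2=5300/1573, d=(M3−M2)/(6·1)=-17762/4719, b=Δ2−h2·(2M2+M3)/6=16019/4719
seg 3: a=1, c=M3/2=-12462/1573, d=(M4−M3)/(6·1)=19258/4719, b=Δ3−h3·(2M3+M4)/6=-497/429
seg 4: a=-4, c=M4/2=6796/1573, d=(M5−M4)/(6·2)=-3398/4719, b=Δ4−h4·(2M4+M5)/6=-22465/4719
t_q=27/4 → seg 3, τ=3/4; S=1+-497/429·τ+-12462/1573·τ²+19258/4719·τ³=-131055/50336

  seg 0: a=-2 b=15764/4719 c=0 d=-3163/9438
  seg 1: a=2 b=-3214/4719 c=-3163/1573 d=217/363
  seg 2: a=-2 b=16019/4719 c=5300/1573 d=-17762/4719
  seg 3: a=1 b=-497/429 c=-12462/1573 d=19258/4719
  seg 4: a=-4 b=-22465/4719 c=6796/1573 d=-3398/4719
S(27/4) = -131055/50336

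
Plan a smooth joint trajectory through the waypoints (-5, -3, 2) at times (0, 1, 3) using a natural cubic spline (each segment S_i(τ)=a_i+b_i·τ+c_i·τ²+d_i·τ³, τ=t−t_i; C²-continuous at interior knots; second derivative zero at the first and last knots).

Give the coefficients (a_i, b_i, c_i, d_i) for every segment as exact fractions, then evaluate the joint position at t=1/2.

Δ: Δ0=2, Δ1=5/2
row 1: diag=6, rhs=3; c'=1/3, d'=1/2
back: M1=1/2
M: M0=0, M1=1/2, M2=0
seg 0: a=-5, c=M0/2=0, d=(M1−M0)/(6·1)=1/12, b=Δ0−h0·(2M0+M1)/6=23/12
seg 1: a=-3, c=M1/2=1/4, d=(M2−M1)/(6·2)=-1/24, b=Δ1−h1·(2M1+M2)/6=13/6
t_q=1/2 → seg 0, τ=1/2; S=-5+23/12·τ+0·τ²+1/12·τ³=-129/32

  seg 0: a=-5 b=23/12 c=0 d=1/12
  seg 1: a=-3 b=13/6 c=1/4 d=-1/24
S(1/2) = -129/32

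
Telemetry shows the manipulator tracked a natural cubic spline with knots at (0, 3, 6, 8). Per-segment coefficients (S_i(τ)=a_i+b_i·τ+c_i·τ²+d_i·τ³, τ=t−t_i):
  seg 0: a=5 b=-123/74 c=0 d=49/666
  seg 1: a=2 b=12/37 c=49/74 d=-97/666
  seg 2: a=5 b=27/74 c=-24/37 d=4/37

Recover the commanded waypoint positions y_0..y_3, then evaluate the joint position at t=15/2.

y_0=5 y_1=2 y_2=5 y_3=4
S(15/2) = 659/148

y_0 = S_0(0) = a_0 = 5
y_1 = S_1(0) = a_1 = 2
y_2 = S_2(0) = a_2 = 5
y_3 = S_2(2) = 4
t_q=15/2 is in segment 2 (τ=3/2); S_2(τ)=659/148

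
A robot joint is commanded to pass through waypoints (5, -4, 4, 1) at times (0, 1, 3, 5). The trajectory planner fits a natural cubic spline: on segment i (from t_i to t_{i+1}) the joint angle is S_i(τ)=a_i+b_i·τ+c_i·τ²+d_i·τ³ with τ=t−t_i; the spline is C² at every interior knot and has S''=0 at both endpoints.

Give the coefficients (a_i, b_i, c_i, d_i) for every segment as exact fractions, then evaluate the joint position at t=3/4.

Δ: Δ0=-9, Δ1=4, Δ2=-3/2
row 1: diag=6, rhs=78; c'=1/3, d'=13
row 2: denom=8−2·1/3=22/3; d'=(-33−2·13)/(22/3)=-177/22
back: M2=-177/22
back: M1=13−1/3·-177/22=345/22
M: M0=0, M1=345/22, M2=-177/22, M3=0
seg 0: a=5, c=M0/2=0, d=(M1−M0)/(6·1)=115/44, b=Δ0−h0·(2M0+M1)/6=-511/44
seg 1: a=-4, c=M1/2=345/44, d=(M2−M1)/(6·2)=-87/44, b=Δ1−h1·(2M1+M2)/6=-83/22
seg 2: a=4, c=M2/2=-177/44, d=(M3−M2)/(6·2)=59/88, b=Δ2−h2·(2M2+M3)/6=85/22
t_q=3/4 → seg 0, τ=3/4; S=5+-511/44·τ+0·τ²+115/44·τ³=-7343/2816

  seg 0: a=5 b=-511/44 c=0 d=115/44
  seg 1: a=-4 b=-83/22 c=345/44 d=-87/44
  seg 2: a=4 b=85/22 c=-177/44 d=59/88
S(3/4) = -7343/2816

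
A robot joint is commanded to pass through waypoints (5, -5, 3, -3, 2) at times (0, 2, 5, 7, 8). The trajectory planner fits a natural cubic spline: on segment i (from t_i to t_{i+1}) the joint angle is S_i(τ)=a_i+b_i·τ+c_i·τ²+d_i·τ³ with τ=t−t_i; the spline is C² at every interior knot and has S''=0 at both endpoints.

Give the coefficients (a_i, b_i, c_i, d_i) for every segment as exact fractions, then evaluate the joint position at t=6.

Δ: Δ0=-5, Δ1=8/3, Δ2=-3, Δ3=5
row 1: diag=10, rhs=46; c'=3/10, d'=23/5
row 2: denom=10−3·3/10=91/10; d'=(-34−3·23/5)/(91/10)=-478/91
row 3: denom=6−2·20/91=506/91; d'=(48−2·-478/91)/(506/91)=242/23
back: M3=242/23
back: M2=-478/91−20/91·242/23=-174/23
back: M1=23/5−3/10·-174/23=158/23
M: M0=0, M1=158/23, M2=-174/23, M3=242/23, M4=0
seg 0: a=5, c=M0/2=0, d=(M1−M0)/(6·2)=79/138, b=Δ0−h0·(2M0+M1)/6=-503/69
seg 1: a=-5, c=M1/2=79/23, d=(M2−M1)/(6·3)=-166/207, b=Δ1−h1·(2M1+M2)/6=-29/69
seg 2: a=3, c=M2/2=-87/23, d=(M3−M2)/(6·2)=104/69, b=Δ2−h2·(2M2+M3)/6=-101/69
seg 3: a=-3, c=M3/2=121/23, d=(M4−M3)/(6·1)=-121/69, b=Δ3−h3·(2M3+M4)/6=103/69
t_q=6 → seg 2, τ=1; S=3+-101/69·τ+-87/23·τ²+104/69·τ³=-17/23

  seg 0: a=5 b=-503/69 c=0 d=79/138
  seg 1: a=-5 b=-29/69 c=79/23 d=-166/207
  seg 2: a=3 b=-101/69 c=-87/23 d=104/69
  seg 3: a=-3 b=103/69 c=121/23 d=-121/69
S(6) = -17/23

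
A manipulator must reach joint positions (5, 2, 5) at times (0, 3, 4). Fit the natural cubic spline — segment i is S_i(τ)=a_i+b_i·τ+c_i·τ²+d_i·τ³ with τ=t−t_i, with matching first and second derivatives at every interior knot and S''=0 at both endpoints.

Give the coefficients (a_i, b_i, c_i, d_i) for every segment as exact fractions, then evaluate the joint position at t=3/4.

  seg 0: a=5 b=-5/2 c=0 d=1/6
  seg 1: a=2 b=2 c=3/2 d=-1/2
S(3/4) = 409/128

Δ: Δ0=-1, Δ1=3
row 1: diag=8, rhs=24; c'=1/8, d'=3
back: M1=3
M: M0=0, M1=3, M2=0
seg 0: a=5, c=M0/2=0, d=(M1−M0)/(6·3)=1/6, b=Δ0−h0·(2M0+M1)/6=-5/2
seg 1: a=2, c=M1/2=3/2, d=(M2−M1)/(6·1)=-1/2, b=Δ1−h1·(2M1+M2)/6=2
t_q=3/4 → seg 0, τ=3/4; S=5+-5/2·τ+0·τ²+1/6·τ³=409/128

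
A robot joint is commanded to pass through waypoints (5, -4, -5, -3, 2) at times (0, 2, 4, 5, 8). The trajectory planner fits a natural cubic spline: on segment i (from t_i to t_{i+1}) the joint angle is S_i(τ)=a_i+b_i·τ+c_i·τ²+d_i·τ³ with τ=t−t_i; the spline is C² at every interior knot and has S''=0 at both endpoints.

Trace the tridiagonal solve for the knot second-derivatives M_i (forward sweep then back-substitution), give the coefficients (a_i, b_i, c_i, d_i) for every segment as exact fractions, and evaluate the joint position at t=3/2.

  seg 0: a=5 b=-691/129 c=0 d=221/1032
  seg 1: a=-4 b=-719/258 c=221/172 d=-73/1032
  seg 2: a=-5 b=194/129 c=37/43 d=-47/129
  seg 3: a=-3 b=275/129 c=-10/43 d=10/387
S(3/2) = -6363/2752

Δ: Δ0=-9/2, Δ1=-1/2, Δ2=2, Δ3=5/3
row 1: diag=8, rhs=24; c'=1/4, d'=3
row 2: denom=6−2·1/4=11/2; d'=(15−2·3)/(11/2)=18/11
row 3: denom=8−1·2/11=86/11; d'=(-2−1·18/11)/(86/11)=-20/43
back: M3=-20/43
back: M2=18/11−2/11·-20/43=74/43
back: M1=3−1/4·74/43=221/86
M: M0=0, M1=221/86, M2=74/43, M3=-20/43, M4=0
seg 0: a=5, c=M0/2=0, d=(M1−M0)/(6·2)=221/1032, b=Δ0−h0·(2M0+M1)/6=-691/129
seg 1: a=-4, c=M1/2=221/172, d=(M2−M1)/(6·2)=-73/1032, b=Δ1−h1·(2M1+M2)/6=-719/258
seg 2: a=-5, c=M2/2=37/43, d=(M3−M2)/(6·1)=-47/129, b=Δ2−h2·(2M2+M3)/6=194/129
seg 3: a=-3, c=M3/2=-10/43, d=(M4−M3)/(6·3)=10/387, b=Δ3−h3·(2M3+M4)/6=275/129
t_q=3/2 → seg 0, τ=3/2; S=5+-691/129·τ+0·τ²+221/1032·τ³=-6363/2752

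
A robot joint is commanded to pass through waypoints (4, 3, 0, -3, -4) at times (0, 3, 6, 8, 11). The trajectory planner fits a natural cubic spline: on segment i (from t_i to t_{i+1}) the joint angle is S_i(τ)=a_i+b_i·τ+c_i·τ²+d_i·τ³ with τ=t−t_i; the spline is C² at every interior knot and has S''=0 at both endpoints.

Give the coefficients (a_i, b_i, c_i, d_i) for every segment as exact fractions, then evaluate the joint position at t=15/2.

Δ: Δ0=-1/3, Δ1=-1, Δ2=-3/2, Δ3=-1/3
row 1: diag=12, rhs=-4; c'=1/4, d'=-1/3
row 2: denom=10−3·1/4=37/4; d'=(-3−3·-1/3)/(37/4)=-8/37
row 3: denom=10−2·8/37=354/37; d'=(7−2·-8/37)/(354/37)=275/354
back: M3=275/354
back: M2=-8/37−8/37·275/354=-68/177
back: M1=-1/3−1/4·-68/177=-14/59
M: M0=0, M1=-14/59, M2=-68/177, M3=275/354, M4=0
seg 0: a=4, c=M0/2=0, d=(M1−M0)/(6·3)=-7/531, b=Δ0−h0·(2M0+M1)/6=-38/177
seg 1: a=3, c=M1/2=-7/59, d=(M2−M1)/(6·3)=-13/1593, b=Δ1−h1·(2M1+M2)/6=-101/177
seg 2: a=0, c=M2/2=-34/177, d=(M3−M2)/(6·2)=137/1416, b=Δ2−h2·(2M2+M3)/6=-266/177
seg 3: a=-3, c=M3/2=275/708, d=(M4−M3)/(6·3)=-275/6372, b=Δ3−h3·(2M3+M4)/6=-131/118
t_q=15/2 → seg 2, τ=3/2; S=0+-266/177·τ+-34/177·τ²+137/1416·τ³=-8911/3776

  seg 0: a=4 b=-38/177 c=0 d=-7/531
  seg 1: a=3 b=-101/177 c=-7/59 d=-13/1593
  seg 2: a=0 b=-266/177 c=-34/177 d=137/1416
  seg 3: a=-3 b=-131/118 c=275/708 d=-275/6372
S(15/2) = -8911/3776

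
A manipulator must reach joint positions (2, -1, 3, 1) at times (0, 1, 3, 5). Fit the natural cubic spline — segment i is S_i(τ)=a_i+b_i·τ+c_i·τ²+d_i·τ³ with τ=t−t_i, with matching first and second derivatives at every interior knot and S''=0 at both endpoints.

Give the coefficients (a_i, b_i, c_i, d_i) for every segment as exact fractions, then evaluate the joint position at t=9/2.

  seg 0: a=2 b=-89/22 c=0 d=23/22
  seg 1: a=-1 b=-10/11 c=69/22 d=-37/44
  seg 2: a=3 b=17/11 c=-21/11 d=7/22
S(9/2) = 369/176

Δ: Δ0=-3, Δ1=2, Δ2=-1
row 1: diag=6, rhs=30; c'=1/3, d'=5
row 2: denom=8−2·1/3=22/3; d'=(-18−2·5)/(22/3)=-42/11
back: M2=-42/11
back: M1=5−1/3·-42/11=69/11
M: M0=0, M1=69/11, M2=-42/11, M3=0
seg 0: a=2, c=M0/2=0, d=(M1−M0)/(6·1)=23/22, b=Δ0−h0·(2M0+M1)/6=-89/22
seg 1: a=-1, c=M1/2=69/22, d=(M2−M1)/(6·2)=-37/44, b=Δ1−h1·(2M1+M2)/6=-10/11
seg 2: a=3, c=M2/2=-21/11, d=(M3−M2)/(6·2)=7/22, b=Δ2−h2·(2M2+M3)/6=17/11
t_q=9/2 → seg 2, τ=3/2; S=3+17/11·τ+-21/11·τ²+7/22·τ³=369/176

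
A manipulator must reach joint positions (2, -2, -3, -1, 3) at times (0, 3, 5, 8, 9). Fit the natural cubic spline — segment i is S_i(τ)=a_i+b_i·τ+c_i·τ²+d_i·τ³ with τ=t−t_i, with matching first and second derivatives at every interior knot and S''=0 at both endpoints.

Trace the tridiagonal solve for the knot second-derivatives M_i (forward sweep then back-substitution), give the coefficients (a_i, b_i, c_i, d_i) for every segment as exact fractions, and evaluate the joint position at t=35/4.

  seg 0: a=2 b=-2171/1356 c=0 d=121/4068
  seg 1: a=-2 b=-541/678 c=121/452 d=-161/2712
  seg 2: a=-3 b=-149/339 c=-10/113 d=155/1017
  seg 3: a=-1 b=1066/339 c=145/113 d=-145/339
S(35/4) = 13739/7232

Δ: Δ0=-4/3, Δ1=-1/2, Δ2=2/3, Δ3=4
row 1: diag=10, rhs=5; c'=1/5, d'=1/2
row 2: denom=10−2·1/5=48/5; d'=(7−2·1/2)/(48/5)=5/8
row 3: denom=8−3·5/16=113/16; d'=(20−3·5/8)/(113/16)=290/113
back: M3=290/113
back: M2=5/8−5/16·290/113=-20/113
back: M1=1/2−1/5·-20/113=121/226
M: M0=0, M1=121/226, M2=-20/113, M3=290/113, M4=0
seg 0: a=2, c=M0/2=0, d=(M1−M0)/(6·3)=121/4068, b=Δ0−h0·(2M0+M1)/6=-2171/1356
seg 1: a=-2, c=M1/2=121/452, d=(M2−M1)/(6·2)=-161/2712, b=Δ1−h1·(2M1+M2)/6=-541/678
seg 2: a=-3, c=M2/2=-10/113, d=(M3−M2)/(6·3)=155/1017, b=Δ2−h2·(2M2+M3)/6=-149/339
seg 3: a=-1, c=M3/2=145/113, d=(M4−M3)/(6·1)=-145/339, b=Δ3−h3·(2M3+M4)/6=1066/339
t_q=35/4 → seg 3, τ=3/4; S=-1+1066/339·τ+145/113·τ²+-145/339·τ³=13739/7232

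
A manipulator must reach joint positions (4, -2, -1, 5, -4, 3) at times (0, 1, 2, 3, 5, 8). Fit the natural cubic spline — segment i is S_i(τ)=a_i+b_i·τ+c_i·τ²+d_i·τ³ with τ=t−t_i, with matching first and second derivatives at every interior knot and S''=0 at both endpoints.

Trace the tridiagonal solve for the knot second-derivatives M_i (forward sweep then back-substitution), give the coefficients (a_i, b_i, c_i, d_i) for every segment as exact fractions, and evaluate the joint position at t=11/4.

Δ: Δ0=-6, Δ1=1, Δ2=6, Δ3=-9/2, Δ4=7/3
row 1: diag=4, rhs=42; c'=1/4, d'=21/2
row 2: denom=4−1·1/4=15/4; d'=(30−1·21/2)/(15/4)=26/5
row 3: denom=6−1·4/15=86/15; d'=(-63−1·26/5)/(86/15)=-1023/86
row 4: denom=10−2·15/43=400/43; d'=(41−2·-1023/86)/(400/43)=1393/200
back: M4=1393/200
back: M3=-1023/86−15/43·1393/200=-573/40
back: M2=26/5−4/15·-573/40=451/50
back: M1=21/2−1/4·451/50=1649/200
M: M0=0, M1=1649/200, M2=451/50, M3=-573/40, M4=1393/200, M5=0
seg 0: a=4, c=M0/2=0, d=(M1−M0)/(6·1)=1649/1200, b=Δ0−h0·(2M0+M1)/6=-8849/1200
seg 1: a=-2, c=M1/2=1649/400, d=(M2−M1)/(6·1)=31/240, b=Δ1−h1·(2M1+M2)/6=-1951/600
seg 2: a=-1, c=M2/2=451/100, d=(M3−M2)/(6·1)=-4669/1200, b=Δ2−h2·(2M2+M3)/6=6457/1200
seg 3: a=5, c=M3/2=-573/80, d=(M4−M3)/(6·2)=2129/1200, b=Δ3−h3·(2M3+M4)/6=1637/600
seg 4: a=-4, c=M4/2=1393/400, d=(M5−M4)/(6·3)=-1393/3600, b=Δ4−h4·(2M4+M5)/6=-2779/600
t_q=11/4 → seg 2, τ=3/4; S=-1+6457/1200·τ+451/100·τ²+-4669/1200·τ³=20127/5120

  seg 0: a=4 b=-8849/1200 c=0 d=1649/1200
  seg 1: a=-2 b=-1951/600 c=1649/400 d=31/240
  seg 2: a=-1 b=6457/1200 c=451/100 d=-4669/1200
  seg 3: a=5 b=1637/600 c=-573/80 d=2129/1200
  seg 4: a=-4 b=-2779/600 c=1393/400 d=-1393/3600
S(11/4) = 20127/5120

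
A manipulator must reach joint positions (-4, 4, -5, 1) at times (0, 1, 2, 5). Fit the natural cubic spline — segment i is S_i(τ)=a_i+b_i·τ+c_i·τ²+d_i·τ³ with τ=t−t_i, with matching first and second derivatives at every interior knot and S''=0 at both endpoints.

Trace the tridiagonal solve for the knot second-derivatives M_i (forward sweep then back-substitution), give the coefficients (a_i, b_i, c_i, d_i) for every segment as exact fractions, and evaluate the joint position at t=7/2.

  seg 0: a=-4 b=395/31 c=0 d=-147/31
  seg 1: a=4 b=-46/31 c=-441/31 d=208/31
  seg 2: a=-5 b=-304/31 c=183/31 d=-61/93
S(7/2) = -2143/248

Δ: Δ0=8, Δ1=-9, Δ2=2
row 1: diag=4, rhs=-102; c'=1/4, d'=-51/2
row 2: denom=8−1·1/4=31/4; d'=(66−1·-51/2)/(31/4)=366/31
back: M2=366/31
back: M1=-51/2−1/4·366/31=-882/31
M: M0=0, M1=-882/31, M2=366/31, M3=0
seg 0: a=-4, c=M0/2=0, d=(M1−M0)/(6·1)=-147/31, b=Δ0−h0·(2M0+M1)/6=395/31
seg 1: a=4, c=M1/2=-441/31, d=(M2−M1)/(6·1)=208/31, b=Δ1−h1·(2M1+M2)/6=-46/31
seg 2: a=-5, c=M2/2=183/31, d=(M3−M2)/(6·3)=-61/93, b=Δ2−h2·(2M2+M3)/6=-304/31
t_q=7/2 → seg 2, τ=3/2; S=-5+-304/31·τ+183/31·τ²+-61/93·τ³=-2143/248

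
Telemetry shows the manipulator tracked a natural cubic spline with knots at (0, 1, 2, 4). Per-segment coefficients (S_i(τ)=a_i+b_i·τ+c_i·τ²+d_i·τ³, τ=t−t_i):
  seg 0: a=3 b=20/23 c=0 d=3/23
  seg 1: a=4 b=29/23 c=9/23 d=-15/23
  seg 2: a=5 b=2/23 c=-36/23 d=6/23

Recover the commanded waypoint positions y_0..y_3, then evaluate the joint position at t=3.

y_0=3 y_1=4 y_2=5 y_3=1
S(3) = 87/23

y_0 = S_0(0) = a_0 = 3
y_1 = S_1(0) = a_1 = 4
y_2 = S_2(0) = a_2 = 5
y_3 = S_2(2) = 1
t_q=3 is in segment 2 (τ=1); S_2(τ)=87/23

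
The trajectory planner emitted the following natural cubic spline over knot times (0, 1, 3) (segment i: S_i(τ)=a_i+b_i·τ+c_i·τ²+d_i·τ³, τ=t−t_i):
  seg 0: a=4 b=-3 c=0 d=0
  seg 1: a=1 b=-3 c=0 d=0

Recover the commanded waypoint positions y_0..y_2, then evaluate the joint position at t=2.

y_0=4 y_1=1 y_2=-5
S(2) = -2

y_0 = S_0(0) = a_0 = 4
y_1 = S_1(0) = a_1 = 1
y_2 = S_1(2) = -5
t_q=2 is in segment 1 (τ=1); S_1(τ)=-2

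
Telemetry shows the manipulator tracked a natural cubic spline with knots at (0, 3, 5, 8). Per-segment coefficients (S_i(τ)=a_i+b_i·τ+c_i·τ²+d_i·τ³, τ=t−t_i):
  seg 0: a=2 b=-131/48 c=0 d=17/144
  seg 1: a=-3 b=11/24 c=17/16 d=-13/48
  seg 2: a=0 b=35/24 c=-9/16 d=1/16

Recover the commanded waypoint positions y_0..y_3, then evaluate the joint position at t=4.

y_0=2 y_1=-3 y_2=0 y_3=1
S(4) = -7/4

y_0 = S_0(0) = a_0 = 2
y_1 = S_1(0) = a_1 = -3
y_2 = S_2(0) = a_2 = 0
y_3 = S_2(3) = 1
t_q=4 is in segment 1 (τ=1); S_1(τ)=-7/4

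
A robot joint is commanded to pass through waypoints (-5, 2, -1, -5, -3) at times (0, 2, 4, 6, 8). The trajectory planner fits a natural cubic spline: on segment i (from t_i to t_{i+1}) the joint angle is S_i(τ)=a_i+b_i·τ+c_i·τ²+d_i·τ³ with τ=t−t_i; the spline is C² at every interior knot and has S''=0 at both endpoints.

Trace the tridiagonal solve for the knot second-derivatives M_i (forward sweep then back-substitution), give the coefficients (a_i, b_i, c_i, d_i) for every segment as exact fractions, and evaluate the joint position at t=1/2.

  seg 0: a=-5 b=19/4 c=0 d=-5/16
  seg 1: a=2 b=1 c=-15/8 d=5/16
  seg 2: a=-1 b=-11/4 c=0 d=3/16
  seg 3: a=-5 b=-1/2 c=9/8 d=-3/16
S(1/2) = -341/128

Δ: Δ0=7/2, Δ1=-3/2, Δ2=-2, Δ3=1
row 1: diag=8, rhs=-30; c'=1/4, d'=-15/4
row 2: denom=8−2·1/4=15/2; d'=(-3−2·-15/4)/(15/2)=3/5
row 3: denom=8−2·4/15=112/15; d'=(18−2·3/5)/(112/15)=9/4
back: M3=9/4
back: M2=3/5−4/15·9/4=0
back: M1=-15/4−1/4·0=-15/4
M: M0=0, M1=-15/4, M2=0, M3=9/4, M4=0
seg 0: a=-5, c=M0/2=0, d=(M1−M0)/(6·2)=-5/16, b=Δ0−h0·(2M0+M1)/6=19/4
seg 1: a=2, c=M1/2=-15/8, d=(M2−M1)/(6·2)=5/16, b=Δ1−h1·(2M1+M2)/6=1
seg 2: a=-1, c=M2/2=0, d=(M3−M2)/(6·2)=3/16, b=Δ2−h2·(2M2+M3)/6=-11/4
seg 3: a=-5, c=M3/2=9/8, d=(M4−M3)/(6·2)=-3/16, b=Δ3−h3·(2M3+M4)/6=-1/2
t_q=1/2 → seg 0, τ=1/2; S=-5+19/4·τ+0·τ²+-5/16·τ³=-341/128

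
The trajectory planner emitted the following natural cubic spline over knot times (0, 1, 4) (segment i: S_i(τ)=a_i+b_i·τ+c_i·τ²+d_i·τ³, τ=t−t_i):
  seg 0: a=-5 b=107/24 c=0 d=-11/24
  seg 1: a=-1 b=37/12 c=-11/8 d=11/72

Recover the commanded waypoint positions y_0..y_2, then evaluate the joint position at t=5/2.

y_0=-5 y_1=-1 y_2=0
S(5/2) = 67/64

y_0 = S_0(0) = a_0 = -5
y_1 = S_1(0) = a_1 = -1
y_2 = S_1(3) = 0
t_q=5/2 is in segment 1 (τ=3/2); S_1(τ)=67/64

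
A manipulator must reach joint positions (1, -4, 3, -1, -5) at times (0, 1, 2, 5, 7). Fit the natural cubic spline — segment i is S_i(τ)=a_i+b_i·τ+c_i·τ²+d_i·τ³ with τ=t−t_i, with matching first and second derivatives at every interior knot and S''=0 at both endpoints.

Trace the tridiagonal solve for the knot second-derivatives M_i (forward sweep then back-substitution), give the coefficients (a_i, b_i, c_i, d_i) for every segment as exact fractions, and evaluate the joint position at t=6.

Δ: Δ0=-5, Δ1=7, Δ2=-4/3, Δ3=-2
row 1: diag=4, rhs=72; c'=1/4, d'=18
row 2: denom=8−1·1/4=31/4; d'=(-50−1·18)/(31/4)=-272/31
row 3: denom=10−3·12/31=274/31; d'=(-4−3·-272/31)/(274/31)=346/137
back: M3=346/137
back: M2=-272/31−12/31·346/137=-1336/137
back: M1=18−1/4·-1336/137=2800/137
M: M0=0, M1=2800/137, M2=-1336/137, M3=346/137, M4=0
seg 0: a=1, c=M0/2=0, d=(M1−M0)/(6·1)=1400/411, b=Δ0−h0·(2M0+M1)/6=-3455/411
seg 1: a=-4, c=M1/2=1400/137, d=(M2−M1)/(6·1)=-2068/411, b=Δ1−h1·(2M1+M2)/6=745/411
seg 2: a=3, c=M2/2=-668/137, d=(M3−M2)/(6·3)=841/1233, b=Δ2−h2·(2M2+M3)/6=2941/411
seg 3: a=-1, c=M3/2=173/137, d=(M4−M3)/(6·2)=-173/822, b=Δ3−h3·(2M3+M4)/6=-1514/411
t_q=6 → seg 3, τ=1; S=-1+-1514/411·τ+173/137·τ²+-173/822·τ³=-995/274

  seg 0: a=1 b=-3455/411 c=0 d=1400/411
  seg 1: a=-4 b=745/411 c=1400/137 d=-2068/411
  seg 2: a=3 b=2941/411 c=-668/137 d=841/1233
  seg 3: a=-1 b=-1514/411 c=173/137 d=-173/822
S(6) = -995/274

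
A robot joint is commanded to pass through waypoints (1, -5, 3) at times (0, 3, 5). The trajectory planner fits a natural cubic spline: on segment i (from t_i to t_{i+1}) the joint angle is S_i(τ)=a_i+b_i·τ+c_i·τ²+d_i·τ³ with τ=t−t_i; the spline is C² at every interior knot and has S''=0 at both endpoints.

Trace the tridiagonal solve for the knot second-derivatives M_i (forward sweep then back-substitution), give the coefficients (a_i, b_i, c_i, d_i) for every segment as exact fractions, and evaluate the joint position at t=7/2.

Δ: Δ0=-2, Δ1=4
row 1: diag=10, rhs=36; c'=1/5, d'=18/5
back: M1=18/5
M: M0=0, M1=18/5, M2=0
seg 0: a=1, c=M0/2=0, d=(M1−M0)/(6·3)=1/5, b=Δ0−h0·(2M0+M1)/6=-19/5
seg 1: a=-5, c=M1/2=9/5, d=(M2−M1)/(6·2)=-3/10, b=Δ1−h1·(2M1+M2)/6=8/5
t_q=7/2 → seg 1, τ=1/2; S=-5+8/5·τ+9/5·τ²+-3/10·τ³=-303/80

  seg 0: a=1 b=-19/5 c=0 d=1/5
  seg 1: a=-5 b=8/5 c=9/5 d=-3/10
S(7/2) = -303/80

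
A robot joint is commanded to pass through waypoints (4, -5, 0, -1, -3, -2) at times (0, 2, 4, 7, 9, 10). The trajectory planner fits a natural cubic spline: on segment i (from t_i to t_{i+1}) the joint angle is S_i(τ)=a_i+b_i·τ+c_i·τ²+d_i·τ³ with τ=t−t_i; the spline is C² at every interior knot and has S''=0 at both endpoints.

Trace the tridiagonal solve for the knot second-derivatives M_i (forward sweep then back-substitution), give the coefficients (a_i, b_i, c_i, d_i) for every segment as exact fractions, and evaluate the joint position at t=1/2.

Δ: Δ0=-9/2, Δ1=5/2, Δ2=-1/3, Δ3=-1, Δ4=1
row 1: diag=8, rhs=42; c'=1/4, d'=21/4
row 2: denom=10−2·1/4=19/2; d'=(-17−2·21/4)/(19/2)=-55/19
row 3: denom=10−3·6/19=172/19; d'=(-4−3·-55/19)/(172/19)=89/172
row 4: denom=6−2·19/86=239/43; d'=(12−2·89/172)/(239/43)=943/478
back: M4=943/478
back: M3=89/172−19/86·943/478=39/478
back: M2=-55/19−6/19·39/478=-698/239
back: M1=21/4−1/4·-698/239=5717/956
M: M0=0, M1=5717/956, M2=-698/239, M3=39/478, M4=943/478, M5=0
seg 0: a=4, c=M0/2=0, d=(M1−M0)/(6·2)=5717/11472, b=Δ0−h0·(2M0+M1)/6=-18623/2868
seg 1: a=-5, c=M1/2=5717/1912, d=(M2−M1)/(6·2)=-8509/11472, b=Δ1−h1·(2M1+M2)/6=-368/717
seg 2: a=0, c=M2/2=-349/239, d=(M3−M2)/(6·3)=1435/8604, b=Δ2−h2·(2M2+M3)/6=7303/2868
seg 3: a=-1, c=M3/2=39/956, d=(M4−M3)/(6·2)=113/717, b=Δ3−h3·(2M3+M4)/6=-2455/1434
seg 4: a=-3, c=M4/2=943/956, d=(M5−M4)/(6·1)=-943/2868, b=Δ4−h4·(2M4+M5)/6=491/1434
t_q=1/2 → seg 0, τ=1/2; S=4+-18623/2868·τ+0·τ²+5717/11472·τ³=24951/30592

  seg 0: a=4 b=-18623/2868 c=0 d=5717/11472
  seg 1: a=-5 b=-368/717 c=5717/1912 d=-8509/11472
  seg 2: a=0 b=7303/2868 c=-349/239 d=1435/8604
  seg 3: a=-1 b=-2455/1434 c=39/956 d=113/717
  seg 4: a=-3 b=491/1434 c=943/956 d=-943/2868
S(1/2) = 24951/30592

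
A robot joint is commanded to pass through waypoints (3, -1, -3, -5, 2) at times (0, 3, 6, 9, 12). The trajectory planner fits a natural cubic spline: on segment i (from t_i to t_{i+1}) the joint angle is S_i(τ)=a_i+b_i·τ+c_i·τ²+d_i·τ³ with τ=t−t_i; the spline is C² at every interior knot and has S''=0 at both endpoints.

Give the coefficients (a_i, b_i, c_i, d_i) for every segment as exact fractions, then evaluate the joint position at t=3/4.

  seg 0: a=3 b=-263/168 c=0 d=13/504
  seg 1: a=-1 b=-73/84 c=13/56 d=-83/1512
  seg 2: a=-3 b=-23/24 c=-11/42 d=181/1512
  seg 3: a=-5 b=59/84 c=137/168 d=-137/1512
S(3/4) = 6583/3584

Δ: Δ0=-4/3, Δ1=-2/3, Δ2=-2/3, Δ3=7/3
row 1: diag=12, rhs=4; c'=1/4, d'=1/3
row 2: denom=12−3·1/4=45/4; d'=(0−3·1/3)/(45/4)=-4/45
row 3: denom=12−3·4/15=56/5; d'=(18−3·-4/45)/(56/5)=137/84
back: M3=137/84
back: M2=-4/45−4/15·137/84=-11/21
back: M1=1/3−1/4·-11/21=13/28
M: M0=0, M1=13/28, M2=-11/21, M3=137/84, M4=0
seg 0: a=3, c=M0/2=0, d=(M1−M0)/(6·3)=13/504, b=Δ0−h0·(2M0+M1)/6=-263/168
seg 1: a=-1, c=M1/2=13/56, d=(M2−M1)/(6·3)=-83/1512, b=Δ1−h1·(2M1+M2)/6=-73/84
seg 2: a=-3, c=M2/2=-11/42, d=(M3−M2)/(6·3)=181/1512, b=Δ2−h2·(2M2+M3)/6=-23/24
seg 3: a=-5, c=M3/2=137/168, d=(M4−M3)/(6·3)=-137/1512, b=Δ3−h3·(2M3+M4)/6=59/84
t_q=3/4 → seg 0, τ=3/4; S=3+-263/168·τ+0·τ²+13/504·τ³=6583/3584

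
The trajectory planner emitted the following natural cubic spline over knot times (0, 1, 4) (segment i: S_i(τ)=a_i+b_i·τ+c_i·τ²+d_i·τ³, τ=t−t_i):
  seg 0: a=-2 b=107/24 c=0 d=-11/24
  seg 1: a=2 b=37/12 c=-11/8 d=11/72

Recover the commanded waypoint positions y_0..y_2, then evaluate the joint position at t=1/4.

y_0=-2 y_1=2 y_2=3
S(1/4) = -457/512

y_0 = S_0(0) = a_0 = -2
y_1 = S_1(0) = a_1 = 2
y_2 = S_1(3) = 3
t_q=1/4 is in segment 0 (τ=1/4); S_0(τ)=-457/512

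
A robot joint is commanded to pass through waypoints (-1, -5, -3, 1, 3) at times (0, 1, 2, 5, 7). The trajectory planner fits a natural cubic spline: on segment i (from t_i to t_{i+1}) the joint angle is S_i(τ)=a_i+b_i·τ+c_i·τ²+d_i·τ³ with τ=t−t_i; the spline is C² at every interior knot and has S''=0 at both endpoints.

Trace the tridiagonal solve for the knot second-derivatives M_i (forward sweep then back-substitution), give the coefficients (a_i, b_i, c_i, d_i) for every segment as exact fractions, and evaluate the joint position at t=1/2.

Δ: Δ0=-4, Δ1=2, Δ2=4/3, Δ3=1
row 1: diag=4, rhs=36; c'=1/4, d'=9
row 2: denom=8−1·1/4=31/4; d'=(-4−1·9)/(31/4)=-52/31
row 3: denom=10−3·12/31=274/31; d'=(-2−3·-52/31)/(274/31)=47/137
back: M3=47/137
back: M2=-52/31−12/31·47/137=-248/137
back: M1=9−1/4·-248/137=1295/137
M: M0=0, M1=1295/137, M2=-248/137, M3=47/137, M4=0
seg 0: a=-1, c=M0/2=0, d=(M1−M0)/(6·1)=1295/822, b=Δ0−h0·(2M0+M1)/6=-4583/822
seg 1: a=-5, c=M1/2=1295/274, d=(M2−M1)/(6·1)=-1543/822, b=Δ1−h1·(2M1+M2)/6=-349/411
seg 2: a=-3, c=M2/2=-124/137, d=(M3−M2)/(6·3)=295/2466, b=Δ2−h2·(2M2+M3)/6=2443/822
seg 3: a=1, c=M3/2=47/274, d=(M4−M3)/(6·2)=-47/1644, b=Δ3−h3·(2M3+M4)/6=317/411
t_q=1/2 → seg 0, τ=1/2; S=-1+-4583/822·τ+0·τ²+1295/822·τ³=-7871/2192

  seg 0: a=-1 b=-4583/822 c=0 d=1295/822
  seg 1: a=-5 b=-349/411 c=1295/274 d=-1543/822
  seg 2: a=-3 b=2443/822 c=-124/137 d=295/2466
  seg 3: a=1 b=317/411 c=47/274 d=-47/1644
S(1/2) = -7871/2192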